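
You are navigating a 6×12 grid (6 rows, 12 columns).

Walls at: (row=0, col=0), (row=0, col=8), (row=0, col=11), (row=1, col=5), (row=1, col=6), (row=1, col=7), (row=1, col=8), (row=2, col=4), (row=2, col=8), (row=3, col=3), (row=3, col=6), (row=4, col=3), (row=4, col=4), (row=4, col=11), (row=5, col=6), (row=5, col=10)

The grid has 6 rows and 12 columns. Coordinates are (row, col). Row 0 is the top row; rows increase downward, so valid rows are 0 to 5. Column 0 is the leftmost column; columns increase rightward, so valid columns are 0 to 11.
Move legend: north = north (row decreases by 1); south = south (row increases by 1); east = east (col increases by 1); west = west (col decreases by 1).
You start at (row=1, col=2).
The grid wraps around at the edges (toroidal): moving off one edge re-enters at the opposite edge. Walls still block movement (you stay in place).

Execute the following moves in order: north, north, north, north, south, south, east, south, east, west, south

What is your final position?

Start: (row=1, col=2)
  north (north): (row=1, col=2) -> (row=0, col=2)
  north (north): (row=0, col=2) -> (row=5, col=2)
  north (north): (row=5, col=2) -> (row=4, col=2)
  north (north): (row=4, col=2) -> (row=3, col=2)
  south (south): (row=3, col=2) -> (row=4, col=2)
  south (south): (row=4, col=2) -> (row=5, col=2)
  east (east): (row=5, col=2) -> (row=5, col=3)
  south (south): (row=5, col=3) -> (row=0, col=3)
  east (east): (row=0, col=3) -> (row=0, col=4)
  west (west): (row=0, col=4) -> (row=0, col=3)
  south (south): (row=0, col=3) -> (row=1, col=3)
Final: (row=1, col=3)

Answer: Final position: (row=1, col=3)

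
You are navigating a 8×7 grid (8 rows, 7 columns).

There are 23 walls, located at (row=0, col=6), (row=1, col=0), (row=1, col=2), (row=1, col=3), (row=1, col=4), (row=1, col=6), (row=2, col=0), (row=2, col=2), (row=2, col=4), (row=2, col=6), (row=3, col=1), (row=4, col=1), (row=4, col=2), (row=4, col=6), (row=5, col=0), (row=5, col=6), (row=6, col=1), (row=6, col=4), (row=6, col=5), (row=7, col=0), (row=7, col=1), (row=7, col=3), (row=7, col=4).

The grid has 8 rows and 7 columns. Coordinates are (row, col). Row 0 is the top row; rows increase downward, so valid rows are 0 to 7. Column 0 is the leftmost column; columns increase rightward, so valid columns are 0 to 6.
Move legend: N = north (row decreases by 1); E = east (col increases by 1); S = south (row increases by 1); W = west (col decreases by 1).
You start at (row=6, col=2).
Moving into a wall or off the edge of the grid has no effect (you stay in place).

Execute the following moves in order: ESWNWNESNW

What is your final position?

Answer: Final position: (row=5, col=1)

Derivation:
Start: (row=6, col=2)
  E (east): (row=6, col=2) -> (row=6, col=3)
  S (south): blocked, stay at (row=6, col=3)
  W (west): (row=6, col=3) -> (row=6, col=2)
  N (north): (row=6, col=2) -> (row=5, col=2)
  W (west): (row=5, col=2) -> (row=5, col=1)
  N (north): blocked, stay at (row=5, col=1)
  E (east): (row=5, col=1) -> (row=5, col=2)
  S (south): (row=5, col=2) -> (row=6, col=2)
  N (north): (row=6, col=2) -> (row=5, col=2)
  W (west): (row=5, col=2) -> (row=5, col=1)
Final: (row=5, col=1)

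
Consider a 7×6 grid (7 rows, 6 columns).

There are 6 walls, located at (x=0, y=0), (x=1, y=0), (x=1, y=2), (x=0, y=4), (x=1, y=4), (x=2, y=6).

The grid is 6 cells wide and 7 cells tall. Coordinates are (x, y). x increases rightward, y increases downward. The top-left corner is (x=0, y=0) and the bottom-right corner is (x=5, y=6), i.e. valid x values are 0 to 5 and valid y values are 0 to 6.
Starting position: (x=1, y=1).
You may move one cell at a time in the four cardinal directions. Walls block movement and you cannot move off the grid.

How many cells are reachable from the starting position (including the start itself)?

Answer: Reachable cells: 36

Derivation:
BFS flood-fill from (x=1, y=1):
  Distance 0: (x=1, y=1)
  Distance 1: (x=0, y=1), (x=2, y=1)
  Distance 2: (x=2, y=0), (x=3, y=1), (x=0, y=2), (x=2, y=2)
  Distance 3: (x=3, y=0), (x=4, y=1), (x=3, y=2), (x=0, y=3), (x=2, y=3)
  Distance 4: (x=4, y=0), (x=5, y=1), (x=4, y=2), (x=1, y=3), (x=3, y=3), (x=2, y=4)
  Distance 5: (x=5, y=0), (x=5, y=2), (x=4, y=3), (x=3, y=4), (x=2, y=5)
  Distance 6: (x=5, y=3), (x=4, y=4), (x=1, y=5), (x=3, y=5)
  Distance 7: (x=5, y=4), (x=0, y=5), (x=4, y=5), (x=1, y=6), (x=3, y=6)
  Distance 8: (x=5, y=5), (x=0, y=6), (x=4, y=6)
  Distance 9: (x=5, y=6)
Total reachable: 36 (grid has 36 open cells total)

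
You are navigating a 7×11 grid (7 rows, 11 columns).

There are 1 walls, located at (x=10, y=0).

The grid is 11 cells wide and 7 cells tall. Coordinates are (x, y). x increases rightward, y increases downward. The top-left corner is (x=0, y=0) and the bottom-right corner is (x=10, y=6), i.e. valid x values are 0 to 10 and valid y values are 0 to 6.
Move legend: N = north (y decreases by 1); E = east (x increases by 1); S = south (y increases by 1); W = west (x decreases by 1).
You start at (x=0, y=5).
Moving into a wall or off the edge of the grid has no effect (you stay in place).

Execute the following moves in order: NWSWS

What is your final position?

Answer: Final position: (x=0, y=6)

Derivation:
Start: (x=0, y=5)
  N (north): (x=0, y=5) -> (x=0, y=4)
  W (west): blocked, stay at (x=0, y=4)
  S (south): (x=0, y=4) -> (x=0, y=5)
  W (west): blocked, stay at (x=0, y=5)
  S (south): (x=0, y=5) -> (x=0, y=6)
Final: (x=0, y=6)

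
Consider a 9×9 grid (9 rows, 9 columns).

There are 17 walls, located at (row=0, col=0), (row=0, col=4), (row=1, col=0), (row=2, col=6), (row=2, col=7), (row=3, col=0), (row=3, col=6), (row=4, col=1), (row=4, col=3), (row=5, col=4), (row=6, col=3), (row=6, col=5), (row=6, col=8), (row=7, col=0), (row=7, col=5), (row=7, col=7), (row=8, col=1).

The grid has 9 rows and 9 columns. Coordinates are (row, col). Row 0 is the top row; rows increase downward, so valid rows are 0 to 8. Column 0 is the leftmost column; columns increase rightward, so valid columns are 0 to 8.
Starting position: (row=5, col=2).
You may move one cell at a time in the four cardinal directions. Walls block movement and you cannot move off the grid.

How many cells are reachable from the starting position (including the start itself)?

Answer: Reachable cells: 63

Derivation:
BFS flood-fill from (row=5, col=2):
  Distance 0: (row=5, col=2)
  Distance 1: (row=4, col=2), (row=5, col=1), (row=5, col=3), (row=6, col=2)
  Distance 2: (row=3, col=2), (row=5, col=0), (row=6, col=1), (row=7, col=2)
  Distance 3: (row=2, col=2), (row=3, col=1), (row=3, col=3), (row=4, col=0), (row=6, col=0), (row=7, col=1), (row=7, col=3), (row=8, col=2)
  Distance 4: (row=1, col=2), (row=2, col=1), (row=2, col=3), (row=3, col=4), (row=7, col=4), (row=8, col=3)
  Distance 5: (row=0, col=2), (row=1, col=1), (row=1, col=3), (row=2, col=0), (row=2, col=4), (row=3, col=5), (row=4, col=4), (row=6, col=4), (row=8, col=4)
  Distance 6: (row=0, col=1), (row=0, col=3), (row=1, col=4), (row=2, col=5), (row=4, col=5), (row=8, col=5)
  Distance 7: (row=1, col=5), (row=4, col=6), (row=5, col=5), (row=8, col=6)
  Distance 8: (row=0, col=5), (row=1, col=6), (row=4, col=7), (row=5, col=6), (row=7, col=6), (row=8, col=7)
  Distance 9: (row=0, col=6), (row=1, col=7), (row=3, col=7), (row=4, col=8), (row=5, col=7), (row=6, col=6), (row=8, col=8)
  Distance 10: (row=0, col=7), (row=1, col=8), (row=3, col=8), (row=5, col=8), (row=6, col=7), (row=7, col=8)
  Distance 11: (row=0, col=8), (row=2, col=8)
Total reachable: 63 (grid has 64 open cells total)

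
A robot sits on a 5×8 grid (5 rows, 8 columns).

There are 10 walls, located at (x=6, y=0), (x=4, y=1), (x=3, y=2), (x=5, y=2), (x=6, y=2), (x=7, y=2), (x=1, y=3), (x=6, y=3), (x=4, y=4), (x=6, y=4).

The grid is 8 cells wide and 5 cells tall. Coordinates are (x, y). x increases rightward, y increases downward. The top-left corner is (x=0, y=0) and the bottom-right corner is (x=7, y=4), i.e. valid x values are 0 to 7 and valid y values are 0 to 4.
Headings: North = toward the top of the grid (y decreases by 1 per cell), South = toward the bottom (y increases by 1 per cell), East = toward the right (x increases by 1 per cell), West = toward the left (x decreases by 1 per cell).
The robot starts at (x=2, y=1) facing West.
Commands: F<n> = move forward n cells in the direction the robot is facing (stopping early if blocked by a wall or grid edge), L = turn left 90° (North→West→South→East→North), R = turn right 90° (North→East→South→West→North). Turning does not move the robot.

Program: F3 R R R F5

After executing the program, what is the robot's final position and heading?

Start: (x=2, y=1), facing West
  F3: move forward 2/3 (blocked), now at (x=0, y=1)
  R: turn right, now facing North
  R: turn right, now facing East
  R: turn right, now facing South
  F5: move forward 3/5 (blocked), now at (x=0, y=4)
Final: (x=0, y=4), facing South

Answer: Final position: (x=0, y=4), facing South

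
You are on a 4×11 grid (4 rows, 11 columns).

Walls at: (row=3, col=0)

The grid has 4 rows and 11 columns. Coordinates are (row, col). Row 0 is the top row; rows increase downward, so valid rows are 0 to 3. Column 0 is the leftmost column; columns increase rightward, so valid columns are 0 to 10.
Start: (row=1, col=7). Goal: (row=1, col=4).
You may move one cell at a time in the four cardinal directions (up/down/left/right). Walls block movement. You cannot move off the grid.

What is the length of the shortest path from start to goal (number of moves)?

Answer: Shortest path length: 3

Derivation:
BFS from (row=1, col=7) until reaching (row=1, col=4):
  Distance 0: (row=1, col=7)
  Distance 1: (row=0, col=7), (row=1, col=6), (row=1, col=8), (row=2, col=7)
  Distance 2: (row=0, col=6), (row=0, col=8), (row=1, col=5), (row=1, col=9), (row=2, col=6), (row=2, col=8), (row=3, col=7)
  Distance 3: (row=0, col=5), (row=0, col=9), (row=1, col=4), (row=1, col=10), (row=2, col=5), (row=2, col=9), (row=3, col=6), (row=3, col=8)  <- goal reached here
One shortest path (3 moves): (row=1, col=7) -> (row=1, col=6) -> (row=1, col=5) -> (row=1, col=4)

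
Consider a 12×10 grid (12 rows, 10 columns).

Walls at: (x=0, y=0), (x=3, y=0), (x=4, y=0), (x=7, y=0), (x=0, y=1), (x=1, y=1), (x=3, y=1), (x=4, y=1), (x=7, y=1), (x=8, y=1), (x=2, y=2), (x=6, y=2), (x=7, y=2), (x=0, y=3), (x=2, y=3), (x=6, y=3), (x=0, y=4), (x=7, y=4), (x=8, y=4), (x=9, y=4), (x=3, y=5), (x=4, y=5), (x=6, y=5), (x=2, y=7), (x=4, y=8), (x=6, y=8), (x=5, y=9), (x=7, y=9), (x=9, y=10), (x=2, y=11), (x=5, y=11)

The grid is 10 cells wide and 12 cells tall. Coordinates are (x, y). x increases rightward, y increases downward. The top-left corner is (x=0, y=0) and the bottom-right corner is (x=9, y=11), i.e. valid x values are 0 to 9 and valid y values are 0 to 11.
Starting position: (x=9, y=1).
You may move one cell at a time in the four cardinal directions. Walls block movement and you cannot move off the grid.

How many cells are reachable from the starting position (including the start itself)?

BFS flood-fill from (x=9, y=1):
  Distance 0: (x=9, y=1)
  Distance 1: (x=9, y=0), (x=9, y=2)
  Distance 2: (x=8, y=0), (x=8, y=2), (x=9, y=3)
  Distance 3: (x=8, y=3)
  Distance 4: (x=7, y=3)
Total reachable: 8 (grid has 89 open cells total)

Answer: Reachable cells: 8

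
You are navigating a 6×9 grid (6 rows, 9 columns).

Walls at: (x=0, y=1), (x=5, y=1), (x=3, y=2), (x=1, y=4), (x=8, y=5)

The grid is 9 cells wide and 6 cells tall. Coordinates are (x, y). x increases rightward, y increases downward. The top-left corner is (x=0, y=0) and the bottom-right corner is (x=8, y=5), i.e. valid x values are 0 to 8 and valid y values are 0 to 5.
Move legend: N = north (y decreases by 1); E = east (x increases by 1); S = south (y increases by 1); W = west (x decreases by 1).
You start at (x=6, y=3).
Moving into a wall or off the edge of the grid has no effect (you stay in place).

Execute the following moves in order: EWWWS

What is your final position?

Answer: Final position: (x=4, y=4)

Derivation:
Start: (x=6, y=3)
  E (east): (x=6, y=3) -> (x=7, y=3)
  W (west): (x=7, y=3) -> (x=6, y=3)
  W (west): (x=6, y=3) -> (x=5, y=3)
  W (west): (x=5, y=3) -> (x=4, y=3)
  S (south): (x=4, y=3) -> (x=4, y=4)
Final: (x=4, y=4)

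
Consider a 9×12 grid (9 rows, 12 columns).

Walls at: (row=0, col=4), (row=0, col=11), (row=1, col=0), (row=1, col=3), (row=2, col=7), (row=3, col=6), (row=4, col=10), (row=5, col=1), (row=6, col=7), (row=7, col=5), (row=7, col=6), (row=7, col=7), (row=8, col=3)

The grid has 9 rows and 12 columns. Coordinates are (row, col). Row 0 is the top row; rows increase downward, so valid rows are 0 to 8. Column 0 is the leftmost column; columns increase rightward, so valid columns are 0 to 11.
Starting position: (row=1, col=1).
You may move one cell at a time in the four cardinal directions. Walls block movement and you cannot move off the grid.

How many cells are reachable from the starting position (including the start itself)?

BFS flood-fill from (row=1, col=1):
  Distance 0: (row=1, col=1)
  Distance 1: (row=0, col=1), (row=1, col=2), (row=2, col=1)
  Distance 2: (row=0, col=0), (row=0, col=2), (row=2, col=0), (row=2, col=2), (row=3, col=1)
  Distance 3: (row=0, col=3), (row=2, col=3), (row=3, col=0), (row=3, col=2), (row=4, col=1)
  Distance 4: (row=2, col=4), (row=3, col=3), (row=4, col=0), (row=4, col=2)
  Distance 5: (row=1, col=4), (row=2, col=5), (row=3, col=4), (row=4, col=3), (row=5, col=0), (row=5, col=2)
  Distance 6: (row=1, col=5), (row=2, col=6), (row=3, col=5), (row=4, col=4), (row=5, col=3), (row=6, col=0), (row=6, col=2)
  Distance 7: (row=0, col=5), (row=1, col=6), (row=4, col=5), (row=5, col=4), (row=6, col=1), (row=6, col=3), (row=7, col=0), (row=7, col=2)
  Distance 8: (row=0, col=6), (row=1, col=7), (row=4, col=6), (row=5, col=5), (row=6, col=4), (row=7, col=1), (row=7, col=3), (row=8, col=0), (row=8, col=2)
  Distance 9: (row=0, col=7), (row=1, col=8), (row=4, col=7), (row=5, col=6), (row=6, col=5), (row=7, col=4), (row=8, col=1)
  Distance 10: (row=0, col=8), (row=1, col=9), (row=2, col=8), (row=3, col=7), (row=4, col=8), (row=5, col=7), (row=6, col=6), (row=8, col=4)
  Distance 11: (row=0, col=9), (row=1, col=10), (row=2, col=9), (row=3, col=8), (row=4, col=9), (row=5, col=8), (row=8, col=5)
  Distance 12: (row=0, col=10), (row=1, col=11), (row=2, col=10), (row=3, col=9), (row=5, col=9), (row=6, col=8), (row=8, col=6)
  Distance 13: (row=2, col=11), (row=3, col=10), (row=5, col=10), (row=6, col=9), (row=7, col=8), (row=8, col=7)
  Distance 14: (row=3, col=11), (row=5, col=11), (row=6, col=10), (row=7, col=9), (row=8, col=8)
  Distance 15: (row=4, col=11), (row=6, col=11), (row=7, col=10), (row=8, col=9)
  Distance 16: (row=7, col=11), (row=8, col=10)
  Distance 17: (row=8, col=11)
Total reachable: 95 (grid has 95 open cells total)

Answer: Reachable cells: 95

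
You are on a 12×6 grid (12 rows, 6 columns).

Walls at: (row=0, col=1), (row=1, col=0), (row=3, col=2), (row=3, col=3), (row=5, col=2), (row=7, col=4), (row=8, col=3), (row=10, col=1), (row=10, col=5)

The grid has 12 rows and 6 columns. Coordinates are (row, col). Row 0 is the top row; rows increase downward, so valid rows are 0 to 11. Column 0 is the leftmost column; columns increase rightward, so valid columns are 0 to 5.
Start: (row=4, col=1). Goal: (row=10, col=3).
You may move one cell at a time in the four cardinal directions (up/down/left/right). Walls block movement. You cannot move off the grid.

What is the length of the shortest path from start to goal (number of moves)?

BFS from (row=4, col=1) until reaching (row=10, col=3):
  Distance 0: (row=4, col=1)
  Distance 1: (row=3, col=1), (row=4, col=0), (row=4, col=2), (row=5, col=1)
  Distance 2: (row=2, col=1), (row=3, col=0), (row=4, col=3), (row=5, col=0), (row=6, col=1)
  Distance 3: (row=1, col=1), (row=2, col=0), (row=2, col=2), (row=4, col=4), (row=5, col=3), (row=6, col=0), (row=6, col=2), (row=7, col=1)
  Distance 4: (row=1, col=2), (row=2, col=3), (row=3, col=4), (row=4, col=5), (row=5, col=4), (row=6, col=3), (row=7, col=0), (row=7, col=2), (row=8, col=1)
  Distance 5: (row=0, col=2), (row=1, col=3), (row=2, col=4), (row=3, col=5), (row=5, col=5), (row=6, col=4), (row=7, col=3), (row=8, col=0), (row=8, col=2), (row=9, col=1)
  Distance 6: (row=0, col=3), (row=1, col=4), (row=2, col=5), (row=6, col=5), (row=9, col=0), (row=9, col=2)
  Distance 7: (row=0, col=4), (row=1, col=5), (row=7, col=5), (row=9, col=3), (row=10, col=0), (row=10, col=2)
  Distance 8: (row=0, col=5), (row=8, col=5), (row=9, col=4), (row=10, col=3), (row=11, col=0), (row=11, col=2)  <- goal reached here
One shortest path (8 moves): (row=4, col=1) -> (row=5, col=1) -> (row=6, col=1) -> (row=6, col=2) -> (row=7, col=2) -> (row=8, col=2) -> (row=9, col=2) -> (row=9, col=3) -> (row=10, col=3)

Answer: Shortest path length: 8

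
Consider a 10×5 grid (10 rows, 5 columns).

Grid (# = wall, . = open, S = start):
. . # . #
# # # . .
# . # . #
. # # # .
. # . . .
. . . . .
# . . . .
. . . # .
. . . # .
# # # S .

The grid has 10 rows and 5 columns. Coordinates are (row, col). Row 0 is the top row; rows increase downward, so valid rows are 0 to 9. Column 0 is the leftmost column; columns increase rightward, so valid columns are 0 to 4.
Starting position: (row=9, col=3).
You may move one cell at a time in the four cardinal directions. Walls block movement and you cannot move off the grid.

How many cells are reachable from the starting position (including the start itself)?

Answer: Reachable cells: 25

Derivation:
BFS flood-fill from (row=9, col=3):
  Distance 0: (row=9, col=3)
  Distance 1: (row=9, col=4)
  Distance 2: (row=8, col=4)
  Distance 3: (row=7, col=4)
  Distance 4: (row=6, col=4)
  Distance 5: (row=5, col=4), (row=6, col=3)
  Distance 6: (row=4, col=4), (row=5, col=3), (row=6, col=2)
  Distance 7: (row=3, col=4), (row=4, col=3), (row=5, col=2), (row=6, col=1), (row=7, col=2)
  Distance 8: (row=4, col=2), (row=5, col=1), (row=7, col=1), (row=8, col=2)
  Distance 9: (row=5, col=0), (row=7, col=0), (row=8, col=1)
  Distance 10: (row=4, col=0), (row=8, col=0)
  Distance 11: (row=3, col=0)
Total reachable: 25 (grid has 32 open cells total)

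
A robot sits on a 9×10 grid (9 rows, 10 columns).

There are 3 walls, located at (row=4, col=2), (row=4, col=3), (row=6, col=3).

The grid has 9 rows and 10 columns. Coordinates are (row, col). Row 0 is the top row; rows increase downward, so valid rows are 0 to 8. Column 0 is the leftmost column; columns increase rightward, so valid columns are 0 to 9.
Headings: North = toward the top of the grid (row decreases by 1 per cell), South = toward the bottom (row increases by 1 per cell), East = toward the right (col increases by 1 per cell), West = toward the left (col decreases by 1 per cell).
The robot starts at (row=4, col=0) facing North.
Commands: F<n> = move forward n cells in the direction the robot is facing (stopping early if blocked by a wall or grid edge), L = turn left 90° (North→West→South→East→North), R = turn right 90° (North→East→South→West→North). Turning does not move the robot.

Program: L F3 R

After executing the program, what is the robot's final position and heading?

Start: (row=4, col=0), facing North
  L: turn left, now facing West
  F3: move forward 0/3 (blocked), now at (row=4, col=0)
  R: turn right, now facing North
Final: (row=4, col=0), facing North

Answer: Final position: (row=4, col=0), facing North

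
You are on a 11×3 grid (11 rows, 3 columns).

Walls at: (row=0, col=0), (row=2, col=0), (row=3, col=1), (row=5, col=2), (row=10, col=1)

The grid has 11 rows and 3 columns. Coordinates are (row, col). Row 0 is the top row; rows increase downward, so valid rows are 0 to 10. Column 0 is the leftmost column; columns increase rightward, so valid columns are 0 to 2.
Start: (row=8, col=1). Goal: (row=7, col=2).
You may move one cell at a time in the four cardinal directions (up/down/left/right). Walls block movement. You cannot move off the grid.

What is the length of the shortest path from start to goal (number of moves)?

Answer: Shortest path length: 2

Derivation:
BFS from (row=8, col=1) until reaching (row=7, col=2):
  Distance 0: (row=8, col=1)
  Distance 1: (row=7, col=1), (row=8, col=0), (row=8, col=2), (row=9, col=1)
  Distance 2: (row=6, col=1), (row=7, col=0), (row=7, col=2), (row=9, col=0), (row=9, col=2)  <- goal reached here
One shortest path (2 moves): (row=8, col=1) -> (row=8, col=2) -> (row=7, col=2)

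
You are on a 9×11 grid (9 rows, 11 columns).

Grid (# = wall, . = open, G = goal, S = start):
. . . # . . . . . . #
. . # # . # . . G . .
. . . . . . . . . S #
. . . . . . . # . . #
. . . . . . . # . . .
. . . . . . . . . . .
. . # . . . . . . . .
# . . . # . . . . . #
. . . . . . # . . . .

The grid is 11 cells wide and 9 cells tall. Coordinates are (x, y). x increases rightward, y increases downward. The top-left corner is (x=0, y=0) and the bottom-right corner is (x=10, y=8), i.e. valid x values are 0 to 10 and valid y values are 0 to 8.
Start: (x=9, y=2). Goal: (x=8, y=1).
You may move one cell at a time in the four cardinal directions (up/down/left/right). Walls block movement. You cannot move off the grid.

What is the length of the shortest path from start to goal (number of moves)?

BFS from (x=9, y=2) until reaching (x=8, y=1):
  Distance 0: (x=9, y=2)
  Distance 1: (x=9, y=1), (x=8, y=2), (x=9, y=3)
  Distance 2: (x=9, y=0), (x=8, y=1), (x=10, y=1), (x=7, y=2), (x=8, y=3), (x=9, y=4)  <- goal reached here
One shortest path (2 moves): (x=9, y=2) -> (x=8, y=2) -> (x=8, y=1)

Answer: Shortest path length: 2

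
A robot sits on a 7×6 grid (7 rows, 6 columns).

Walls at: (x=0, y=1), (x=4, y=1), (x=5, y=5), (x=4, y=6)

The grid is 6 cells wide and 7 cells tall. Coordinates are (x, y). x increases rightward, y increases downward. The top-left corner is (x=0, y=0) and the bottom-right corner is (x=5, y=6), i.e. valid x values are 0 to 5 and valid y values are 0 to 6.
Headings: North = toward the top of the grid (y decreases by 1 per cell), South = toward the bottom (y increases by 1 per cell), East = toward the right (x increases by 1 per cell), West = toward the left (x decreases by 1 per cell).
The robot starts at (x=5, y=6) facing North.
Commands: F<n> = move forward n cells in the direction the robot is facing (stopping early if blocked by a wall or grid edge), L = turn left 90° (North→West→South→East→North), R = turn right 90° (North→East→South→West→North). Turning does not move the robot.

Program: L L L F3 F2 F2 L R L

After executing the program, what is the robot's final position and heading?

Start: (x=5, y=6), facing North
  L: turn left, now facing West
  L: turn left, now facing South
  L: turn left, now facing East
  F3: move forward 0/3 (blocked), now at (x=5, y=6)
  F2: move forward 0/2 (blocked), now at (x=5, y=6)
  F2: move forward 0/2 (blocked), now at (x=5, y=6)
  L: turn left, now facing North
  R: turn right, now facing East
  L: turn left, now facing North
Final: (x=5, y=6), facing North

Answer: Final position: (x=5, y=6), facing North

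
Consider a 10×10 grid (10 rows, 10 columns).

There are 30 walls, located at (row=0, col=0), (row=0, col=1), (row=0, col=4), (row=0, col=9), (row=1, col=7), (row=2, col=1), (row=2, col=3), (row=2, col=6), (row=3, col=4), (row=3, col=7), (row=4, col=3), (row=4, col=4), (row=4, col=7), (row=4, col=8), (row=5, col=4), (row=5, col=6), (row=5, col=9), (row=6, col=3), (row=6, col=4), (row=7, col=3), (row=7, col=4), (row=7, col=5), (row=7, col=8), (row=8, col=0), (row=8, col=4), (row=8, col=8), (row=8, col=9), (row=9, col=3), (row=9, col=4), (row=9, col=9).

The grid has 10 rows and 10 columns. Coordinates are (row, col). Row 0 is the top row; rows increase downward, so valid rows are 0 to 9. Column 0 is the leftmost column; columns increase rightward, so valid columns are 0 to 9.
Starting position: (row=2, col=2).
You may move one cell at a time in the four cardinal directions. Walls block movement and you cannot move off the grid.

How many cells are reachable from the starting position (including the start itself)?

BFS flood-fill from (row=2, col=2):
  Distance 0: (row=2, col=2)
  Distance 1: (row=1, col=2), (row=3, col=2)
  Distance 2: (row=0, col=2), (row=1, col=1), (row=1, col=3), (row=3, col=1), (row=3, col=3), (row=4, col=2)
  Distance 3: (row=0, col=3), (row=1, col=0), (row=1, col=4), (row=3, col=0), (row=4, col=1), (row=5, col=2)
  Distance 4: (row=1, col=5), (row=2, col=0), (row=2, col=4), (row=4, col=0), (row=5, col=1), (row=5, col=3), (row=6, col=2)
  Distance 5: (row=0, col=5), (row=1, col=6), (row=2, col=5), (row=5, col=0), (row=6, col=1), (row=7, col=2)
  Distance 6: (row=0, col=6), (row=3, col=5), (row=6, col=0), (row=7, col=1), (row=8, col=2)
  Distance 7: (row=0, col=7), (row=3, col=6), (row=4, col=5), (row=7, col=0), (row=8, col=1), (row=8, col=3), (row=9, col=2)
  Distance 8: (row=0, col=8), (row=4, col=6), (row=5, col=5), (row=9, col=1)
  Distance 9: (row=1, col=8), (row=6, col=5), (row=9, col=0)
  Distance 10: (row=1, col=9), (row=2, col=8), (row=6, col=6)
  Distance 11: (row=2, col=7), (row=2, col=9), (row=3, col=8), (row=6, col=7), (row=7, col=6)
  Distance 12: (row=3, col=9), (row=5, col=7), (row=6, col=8), (row=7, col=7), (row=8, col=6)
  Distance 13: (row=4, col=9), (row=5, col=8), (row=6, col=9), (row=8, col=5), (row=8, col=7), (row=9, col=6)
  Distance 14: (row=7, col=9), (row=9, col=5), (row=9, col=7)
  Distance 15: (row=9, col=8)
Total reachable: 70 (grid has 70 open cells total)

Answer: Reachable cells: 70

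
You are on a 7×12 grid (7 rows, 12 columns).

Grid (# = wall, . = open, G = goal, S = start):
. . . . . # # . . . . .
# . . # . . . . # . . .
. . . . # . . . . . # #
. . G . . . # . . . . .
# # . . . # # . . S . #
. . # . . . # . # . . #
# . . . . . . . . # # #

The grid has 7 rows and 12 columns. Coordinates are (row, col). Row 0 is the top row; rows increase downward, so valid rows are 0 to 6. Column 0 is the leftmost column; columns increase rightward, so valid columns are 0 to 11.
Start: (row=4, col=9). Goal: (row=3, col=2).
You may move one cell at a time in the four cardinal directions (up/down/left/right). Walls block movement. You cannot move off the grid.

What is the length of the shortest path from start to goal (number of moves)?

BFS from (row=4, col=9) until reaching (row=3, col=2):
  Distance 0: (row=4, col=9)
  Distance 1: (row=3, col=9), (row=4, col=8), (row=4, col=10), (row=5, col=9)
  Distance 2: (row=2, col=9), (row=3, col=8), (row=3, col=10), (row=4, col=7), (row=5, col=10)
  Distance 3: (row=1, col=9), (row=2, col=8), (row=3, col=7), (row=3, col=11), (row=5, col=7)
  Distance 4: (row=0, col=9), (row=1, col=10), (row=2, col=7), (row=6, col=7)
  Distance 5: (row=0, col=8), (row=0, col=10), (row=1, col=7), (row=1, col=11), (row=2, col=6), (row=6, col=6), (row=6, col=8)
  Distance 6: (row=0, col=7), (row=0, col=11), (row=1, col=6), (row=2, col=5), (row=6, col=5)
  Distance 7: (row=1, col=5), (row=3, col=5), (row=5, col=5), (row=6, col=4)
  Distance 8: (row=1, col=4), (row=3, col=4), (row=5, col=4), (row=6, col=3)
  Distance 9: (row=0, col=4), (row=3, col=3), (row=4, col=4), (row=5, col=3), (row=6, col=2)
  Distance 10: (row=0, col=3), (row=2, col=3), (row=3, col=2), (row=4, col=3), (row=6, col=1)  <- goal reached here
One shortest path (10 moves): (row=4, col=9) -> (row=4, col=8) -> (row=4, col=7) -> (row=3, col=7) -> (row=2, col=7) -> (row=2, col=6) -> (row=2, col=5) -> (row=3, col=5) -> (row=3, col=4) -> (row=3, col=3) -> (row=3, col=2)

Answer: Shortest path length: 10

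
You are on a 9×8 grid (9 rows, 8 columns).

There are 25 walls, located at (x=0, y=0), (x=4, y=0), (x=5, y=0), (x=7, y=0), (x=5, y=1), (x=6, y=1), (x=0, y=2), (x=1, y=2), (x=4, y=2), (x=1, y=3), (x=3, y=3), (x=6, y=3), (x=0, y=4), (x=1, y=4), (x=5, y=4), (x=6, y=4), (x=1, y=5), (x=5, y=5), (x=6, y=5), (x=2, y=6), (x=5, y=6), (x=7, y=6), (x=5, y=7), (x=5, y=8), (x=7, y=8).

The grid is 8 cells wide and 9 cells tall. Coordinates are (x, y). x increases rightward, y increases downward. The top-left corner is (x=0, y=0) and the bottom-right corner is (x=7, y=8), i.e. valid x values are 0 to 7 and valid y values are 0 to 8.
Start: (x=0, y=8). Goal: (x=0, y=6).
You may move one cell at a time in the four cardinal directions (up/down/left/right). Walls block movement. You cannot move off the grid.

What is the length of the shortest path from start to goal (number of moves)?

Answer: Shortest path length: 2

Derivation:
BFS from (x=0, y=8) until reaching (x=0, y=6):
  Distance 0: (x=0, y=8)
  Distance 1: (x=0, y=7), (x=1, y=8)
  Distance 2: (x=0, y=6), (x=1, y=7), (x=2, y=8)  <- goal reached here
One shortest path (2 moves): (x=0, y=8) -> (x=0, y=7) -> (x=0, y=6)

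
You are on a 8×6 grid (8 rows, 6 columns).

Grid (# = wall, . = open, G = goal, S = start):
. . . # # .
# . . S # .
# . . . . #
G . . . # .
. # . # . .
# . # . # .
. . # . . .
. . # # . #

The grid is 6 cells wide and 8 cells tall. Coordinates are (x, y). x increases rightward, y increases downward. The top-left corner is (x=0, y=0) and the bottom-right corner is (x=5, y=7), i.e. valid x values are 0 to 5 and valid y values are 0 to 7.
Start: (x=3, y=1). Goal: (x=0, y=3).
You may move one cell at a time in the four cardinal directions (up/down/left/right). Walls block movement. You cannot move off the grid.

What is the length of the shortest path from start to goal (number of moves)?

Answer: Shortest path length: 5

Derivation:
BFS from (x=3, y=1) until reaching (x=0, y=3):
  Distance 0: (x=3, y=1)
  Distance 1: (x=2, y=1), (x=3, y=2)
  Distance 2: (x=2, y=0), (x=1, y=1), (x=2, y=2), (x=4, y=2), (x=3, y=3)
  Distance 3: (x=1, y=0), (x=1, y=2), (x=2, y=3)
  Distance 4: (x=0, y=0), (x=1, y=3), (x=2, y=4)
  Distance 5: (x=0, y=3)  <- goal reached here
One shortest path (5 moves): (x=3, y=1) -> (x=2, y=1) -> (x=1, y=1) -> (x=1, y=2) -> (x=1, y=3) -> (x=0, y=3)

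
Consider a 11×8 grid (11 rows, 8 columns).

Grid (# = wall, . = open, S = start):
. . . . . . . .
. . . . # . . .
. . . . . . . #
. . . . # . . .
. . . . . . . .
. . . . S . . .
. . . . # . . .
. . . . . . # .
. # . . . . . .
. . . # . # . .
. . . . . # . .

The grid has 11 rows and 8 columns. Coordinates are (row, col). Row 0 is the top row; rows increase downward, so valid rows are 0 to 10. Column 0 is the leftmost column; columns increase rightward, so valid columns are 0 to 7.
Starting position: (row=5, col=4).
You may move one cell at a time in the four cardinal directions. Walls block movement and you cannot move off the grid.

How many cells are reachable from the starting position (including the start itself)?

Answer: Reachable cells: 79

Derivation:
BFS flood-fill from (row=5, col=4):
  Distance 0: (row=5, col=4)
  Distance 1: (row=4, col=4), (row=5, col=3), (row=5, col=5)
  Distance 2: (row=4, col=3), (row=4, col=5), (row=5, col=2), (row=5, col=6), (row=6, col=3), (row=6, col=5)
  Distance 3: (row=3, col=3), (row=3, col=5), (row=4, col=2), (row=4, col=6), (row=5, col=1), (row=5, col=7), (row=6, col=2), (row=6, col=6), (row=7, col=3), (row=7, col=5)
  Distance 4: (row=2, col=3), (row=2, col=5), (row=3, col=2), (row=3, col=6), (row=4, col=1), (row=4, col=7), (row=5, col=0), (row=6, col=1), (row=6, col=7), (row=7, col=2), (row=7, col=4), (row=8, col=3), (row=8, col=5)
  Distance 5: (row=1, col=3), (row=1, col=5), (row=2, col=2), (row=2, col=4), (row=2, col=6), (row=3, col=1), (row=3, col=7), (row=4, col=0), (row=6, col=0), (row=7, col=1), (row=7, col=7), (row=8, col=2), (row=8, col=4), (row=8, col=6)
  Distance 6: (row=0, col=3), (row=0, col=5), (row=1, col=2), (row=1, col=6), (row=2, col=1), (row=3, col=0), (row=7, col=0), (row=8, col=7), (row=9, col=2), (row=9, col=4), (row=9, col=6)
  Distance 7: (row=0, col=2), (row=0, col=4), (row=0, col=6), (row=1, col=1), (row=1, col=7), (row=2, col=0), (row=8, col=0), (row=9, col=1), (row=9, col=7), (row=10, col=2), (row=10, col=4), (row=10, col=6)
  Distance 8: (row=0, col=1), (row=0, col=7), (row=1, col=0), (row=9, col=0), (row=10, col=1), (row=10, col=3), (row=10, col=7)
  Distance 9: (row=0, col=0), (row=10, col=0)
Total reachable: 79 (grid has 79 open cells total)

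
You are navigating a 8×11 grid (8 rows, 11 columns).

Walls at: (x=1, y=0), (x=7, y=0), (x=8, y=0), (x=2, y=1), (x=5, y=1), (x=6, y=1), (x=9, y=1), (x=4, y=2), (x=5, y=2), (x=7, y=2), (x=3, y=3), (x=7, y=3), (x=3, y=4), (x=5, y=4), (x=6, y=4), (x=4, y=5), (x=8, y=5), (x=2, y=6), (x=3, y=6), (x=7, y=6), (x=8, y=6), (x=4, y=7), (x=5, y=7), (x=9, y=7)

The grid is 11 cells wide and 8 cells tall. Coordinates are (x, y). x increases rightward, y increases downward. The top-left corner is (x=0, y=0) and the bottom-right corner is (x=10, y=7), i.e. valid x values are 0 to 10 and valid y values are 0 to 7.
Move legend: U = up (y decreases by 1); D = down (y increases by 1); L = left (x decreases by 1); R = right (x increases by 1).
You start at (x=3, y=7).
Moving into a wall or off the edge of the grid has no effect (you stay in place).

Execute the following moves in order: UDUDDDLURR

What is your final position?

Start: (x=3, y=7)
  U (up): blocked, stay at (x=3, y=7)
  D (down): blocked, stay at (x=3, y=7)
  U (up): blocked, stay at (x=3, y=7)
  [×3]D (down): blocked, stay at (x=3, y=7)
  L (left): (x=3, y=7) -> (x=2, y=7)
  U (up): blocked, stay at (x=2, y=7)
  R (right): (x=2, y=7) -> (x=3, y=7)
  R (right): blocked, stay at (x=3, y=7)
Final: (x=3, y=7)

Answer: Final position: (x=3, y=7)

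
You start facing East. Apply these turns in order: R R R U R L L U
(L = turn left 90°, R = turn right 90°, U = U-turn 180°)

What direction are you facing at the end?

Start: East
  R (right (90° clockwise)) -> South
  R (right (90° clockwise)) -> West
  R (right (90° clockwise)) -> North
  U (U-turn (180°)) -> South
  R (right (90° clockwise)) -> West
  L (left (90° counter-clockwise)) -> South
  L (left (90° counter-clockwise)) -> East
  U (U-turn (180°)) -> West
Final: West

Answer: Final heading: West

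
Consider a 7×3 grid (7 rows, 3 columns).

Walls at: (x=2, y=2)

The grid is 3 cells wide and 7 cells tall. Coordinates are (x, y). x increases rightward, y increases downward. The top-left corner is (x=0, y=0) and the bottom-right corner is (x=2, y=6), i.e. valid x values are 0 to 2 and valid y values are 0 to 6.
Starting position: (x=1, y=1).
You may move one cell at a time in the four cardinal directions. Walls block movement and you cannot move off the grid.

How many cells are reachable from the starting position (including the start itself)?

BFS flood-fill from (x=1, y=1):
  Distance 0: (x=1, y=1)
  Distance 1: (x=1, y=0), (x=0, y=1), (x=2, y=1), (x=1, y=2)
  Distance 2: (x=0, y=0), (x=2, y=0), (x=0, y=2), (x=1, y=3)
  Distance 3: (x=0, y=3), (x=2, y=3), (x=1, y=4)
  Distance 4: (x=0, y=4), (x=2, y=4), (x=1, y=5)
  Distance 5: (x=0, y=5), (x=2, y=5), (x=1, y=6)
  Distance 6: (x=0, y=6), (x=2, y=6)
Total reachable: 20 (grid has 20 open cells total)

Answer: Reachable cells: 20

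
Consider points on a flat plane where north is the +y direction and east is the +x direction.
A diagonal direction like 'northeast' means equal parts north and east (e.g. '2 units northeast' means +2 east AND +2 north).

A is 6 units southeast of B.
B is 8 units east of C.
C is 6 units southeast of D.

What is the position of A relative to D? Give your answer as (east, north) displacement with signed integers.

Answer: A is at (east=20, north=-12) relative to D.

Derivation:
Place D at the origin (east=0, north=0).
  C is 6 units southeast of D: delta (east=+6, north=-6); C at (east=6, north=-6).
  B is 8 units east of C: delta (east=+8, north=+0); B at (east=14, north=-6).
  A is 6 units southeast of B: delta (east=+6, north=-6); A at (east=20, north=-12).
Therefore A relative to D: (east=20, north=-12).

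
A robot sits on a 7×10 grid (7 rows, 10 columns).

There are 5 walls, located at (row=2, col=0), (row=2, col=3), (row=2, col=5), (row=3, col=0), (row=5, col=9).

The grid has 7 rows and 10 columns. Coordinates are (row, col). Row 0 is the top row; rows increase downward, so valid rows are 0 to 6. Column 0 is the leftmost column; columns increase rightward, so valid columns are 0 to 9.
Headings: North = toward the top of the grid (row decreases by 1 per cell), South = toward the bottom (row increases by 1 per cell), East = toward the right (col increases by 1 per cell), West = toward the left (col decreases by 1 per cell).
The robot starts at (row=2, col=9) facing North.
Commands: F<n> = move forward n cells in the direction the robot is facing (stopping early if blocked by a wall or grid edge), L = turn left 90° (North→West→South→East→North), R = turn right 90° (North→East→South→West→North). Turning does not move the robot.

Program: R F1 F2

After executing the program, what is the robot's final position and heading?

Answer: Final position: (row=2, col=9), facing East

Derivation:
Start: (row=2, col=9), facing North
  R: turn right, now facing East
  F1: move forward 0/1 (blocked), now at (row=2, col=9)
  F2: move forward 0/2 (blocked), now at (row=2, col=9)
Final: (row=2, col=9), facing East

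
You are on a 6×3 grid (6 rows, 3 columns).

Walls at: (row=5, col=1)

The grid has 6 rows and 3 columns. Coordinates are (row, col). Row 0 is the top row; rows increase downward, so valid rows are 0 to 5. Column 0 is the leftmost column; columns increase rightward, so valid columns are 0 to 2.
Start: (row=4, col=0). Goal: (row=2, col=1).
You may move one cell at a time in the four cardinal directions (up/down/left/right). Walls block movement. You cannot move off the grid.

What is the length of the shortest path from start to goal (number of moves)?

BFS from (row=4, col=0) until reaching (row=2, col=1):
  Distance 0: (row=4, col=0)
  Distance 1: (row=3, col=0), (row=4, col=1), (row=5, col=0)
  Distance 2: (row=2, col=0), (row=3, col=1), (row=4, col=2)
  Distance 3: (row=1, col=0), (row=2, col=1), (row=3, col=2), (row=5, col=2)  <- goal reached here
One shortest path (3 moves): (row=4, col=0) -> (row=4, col=1) -> (row=3, col=1) -> (row=2, col=1)

Answer: Shortest path length: 3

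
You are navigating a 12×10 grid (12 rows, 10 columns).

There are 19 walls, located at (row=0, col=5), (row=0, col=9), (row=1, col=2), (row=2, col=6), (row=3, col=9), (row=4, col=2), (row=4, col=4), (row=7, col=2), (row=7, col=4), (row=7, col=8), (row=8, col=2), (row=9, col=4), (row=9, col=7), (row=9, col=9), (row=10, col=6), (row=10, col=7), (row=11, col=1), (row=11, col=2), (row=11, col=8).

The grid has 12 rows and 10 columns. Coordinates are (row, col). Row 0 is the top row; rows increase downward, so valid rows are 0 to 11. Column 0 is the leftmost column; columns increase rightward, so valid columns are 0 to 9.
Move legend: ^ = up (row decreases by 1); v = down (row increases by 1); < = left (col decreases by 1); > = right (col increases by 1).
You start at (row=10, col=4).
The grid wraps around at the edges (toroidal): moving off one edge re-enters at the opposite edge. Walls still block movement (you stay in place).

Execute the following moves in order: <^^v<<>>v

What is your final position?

Answer: Final position: (row=10, col=3)

Derivation:
Start: (row=10, col=4)
  < (left): (row=10, col=4) -> (row=10, col=3)
  ^ (up): (row=10, col=3) -> (row=9, col=3)
  ^ (up): (row=9, col=3) -> (row=8, col=3)
  v (down): (row=8, col=3) -> (row=9, col=3)
  < (left): (row=9, col=3) -> (row=9, col=2)
  < (left): (row=9, col=2) -> (row=9, col=1)
  > (right): (row=9, col=1) -> (row=9, col=2)
  > (right): (row=9, col=2) -> (row=9, col=3)
  v (down): (row=9, col=3) -> (row=10, col=3)
Final: (row=10, col=3)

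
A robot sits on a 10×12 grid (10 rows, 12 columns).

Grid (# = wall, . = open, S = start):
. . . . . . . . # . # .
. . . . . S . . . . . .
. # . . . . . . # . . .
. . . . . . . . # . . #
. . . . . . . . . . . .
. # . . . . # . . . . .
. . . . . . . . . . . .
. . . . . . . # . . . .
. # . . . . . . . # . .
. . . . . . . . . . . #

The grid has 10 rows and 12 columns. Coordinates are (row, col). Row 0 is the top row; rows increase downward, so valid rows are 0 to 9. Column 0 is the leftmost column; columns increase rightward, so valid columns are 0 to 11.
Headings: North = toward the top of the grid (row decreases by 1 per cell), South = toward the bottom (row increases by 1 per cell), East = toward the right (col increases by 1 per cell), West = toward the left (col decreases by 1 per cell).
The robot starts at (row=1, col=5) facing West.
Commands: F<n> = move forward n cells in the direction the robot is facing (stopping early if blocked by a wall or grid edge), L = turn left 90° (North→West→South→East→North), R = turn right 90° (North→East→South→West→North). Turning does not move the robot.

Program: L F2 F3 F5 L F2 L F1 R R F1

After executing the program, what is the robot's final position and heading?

Answer: Final position: (row=9, col=7), facing South

Derivation:
Start: (row=1, col=5), facing West
  L: turn left, now facing South
  F2: move forward 2, now at (row=3, col=5)
  F3: move forward 3, now at (row=6, col=5)
  F5: move forward 3/5 (blocked), now at (row=9, col=5)
  L: turn left, now facing East
  F2: move forward 2, now at (row=9, col=7)
  L: turn left, now facing North
  F1: move forward 1, now at (row=8, col=7)
  R: turn right, now facing East
  R: turn right, now facing South
  F1: move forward 1, now at (row=9, col=7)
Final: (row=9, col=7), facing South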